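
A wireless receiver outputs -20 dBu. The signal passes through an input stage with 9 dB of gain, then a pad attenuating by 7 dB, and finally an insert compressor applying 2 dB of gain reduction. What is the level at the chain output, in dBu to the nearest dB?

Cascaded gains and losses add directly in dB.
-20 + 9 − 7 − 2 = -20 dBu.

-20 dBu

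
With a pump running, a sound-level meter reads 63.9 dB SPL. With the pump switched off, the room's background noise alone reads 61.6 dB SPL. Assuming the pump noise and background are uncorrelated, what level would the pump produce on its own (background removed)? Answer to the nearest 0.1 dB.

Background correction is a power subtraction:
L_src = 10·log₁₀(10^(63.9/10) − 10^(61.6/10)) = 10·log₁₀(1009000) = 60.0 dB SPL.

60.0 dB SPL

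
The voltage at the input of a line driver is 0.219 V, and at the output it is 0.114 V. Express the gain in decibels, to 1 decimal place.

Voltage is an amplitude quantity, so gain = 20·log₁₀(V_out/V_in).
20·log₁₀(0.114/0.219) = 20·log₁₀(0.5205) = -5.7 dB.

-5.7 dB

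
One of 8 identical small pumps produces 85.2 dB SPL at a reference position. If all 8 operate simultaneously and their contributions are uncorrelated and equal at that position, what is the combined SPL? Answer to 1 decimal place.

94.2 dB SPL

8 equal incoherent sources raise the level by 10·log₁₀(8) = 9.03 dB.
L_total = 85.2 + 9.03 = 94.2 dB SPL.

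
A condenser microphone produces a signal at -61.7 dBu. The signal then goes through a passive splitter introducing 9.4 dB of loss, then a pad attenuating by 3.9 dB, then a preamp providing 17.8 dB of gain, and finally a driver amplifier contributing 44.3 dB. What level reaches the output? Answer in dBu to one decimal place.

Gain stages sum in dB:
-61.7 − 9.4 − 3.9 + 17.8 + 44.3 = -12.9 dBu.

-12.9 dBu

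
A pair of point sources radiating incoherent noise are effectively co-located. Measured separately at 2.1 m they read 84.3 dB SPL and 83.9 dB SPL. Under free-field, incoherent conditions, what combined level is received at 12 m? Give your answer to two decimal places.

71.98 dB SPL

Combined at 2.1 m: 10·log₁₀(10^(84.3/10)+10^(83.9/10)) = 87.115 dB SPL.
Then apply −20·log₁₀(12/2.1) = -15.139 dB → 71.98 dB SPL.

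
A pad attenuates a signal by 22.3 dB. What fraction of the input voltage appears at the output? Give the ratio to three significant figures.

0.0767

Voltage ratio = 10^(dB/20).
10^(-22.3/20) = 10^(-1.115) = 0.0767.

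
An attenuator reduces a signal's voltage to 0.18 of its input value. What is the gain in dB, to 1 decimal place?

-14.9 dB

Voltage is an amplitude quantity, so gain = 20·log₁₀(V_out/V_in).
20·log₁₀(0.18) = -14.9 dB.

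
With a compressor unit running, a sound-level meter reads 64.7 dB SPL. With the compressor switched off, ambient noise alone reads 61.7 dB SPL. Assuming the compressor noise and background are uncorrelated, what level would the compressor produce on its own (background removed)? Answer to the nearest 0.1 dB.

Subtract intensities: L_src = 10·log₁₀(10^(L_total/10) − 10^(L_bg/10)).
L_src = 10·log₁₀(10^(64.7/10) − 10^(61.7/10)) = 10·log₁₀(1472000) = 61.7 dB SPL.

61.7 dB SPL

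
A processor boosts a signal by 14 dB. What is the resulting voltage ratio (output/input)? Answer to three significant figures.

Voltage ratio = 10^(dB/20).
10^(14/20) = 10^(0.7000) = 5.01.

5.01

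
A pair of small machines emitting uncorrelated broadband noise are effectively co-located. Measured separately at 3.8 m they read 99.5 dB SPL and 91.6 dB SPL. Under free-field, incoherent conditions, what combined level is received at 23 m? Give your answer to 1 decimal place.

Combined at 3.8 m: 10·log₁₀(10^(99.5/10)+10^(91.6/10)) = 100.15 dB SPL.
Then apply −20·log₁₀(23/3.8) = -15.64 dB → 84.5 dB SPL.

84.5 dB SPL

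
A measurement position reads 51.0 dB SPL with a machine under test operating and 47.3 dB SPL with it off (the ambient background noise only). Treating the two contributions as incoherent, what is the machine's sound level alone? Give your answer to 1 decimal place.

48.6 dB SPL

Subtract intensities: L_src = 10·log₁₀(10^(L_total/10) − 10^(L_bg/10)).
L_src = 10·log₁₀(10^(51.0/10) − 10^(47.3/10)) = 10·log₁₀(72190) = 48.6 dB SPL.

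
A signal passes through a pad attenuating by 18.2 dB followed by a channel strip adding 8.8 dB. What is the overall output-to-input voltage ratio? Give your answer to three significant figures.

Net gain = (−18.2) + 8.8 = -9.4 dB.
Voltage ratio = 10^(-9.4/20) = 0.339.

0.339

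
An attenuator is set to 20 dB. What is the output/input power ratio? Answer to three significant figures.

0.0100

Power ratio = 10^(dB/10).
10^(-20/10) = 10^(-2.000) = 0.0100.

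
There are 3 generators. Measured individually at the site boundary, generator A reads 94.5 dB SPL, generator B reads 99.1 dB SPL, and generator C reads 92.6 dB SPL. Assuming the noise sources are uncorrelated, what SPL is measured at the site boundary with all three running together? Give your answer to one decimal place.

101.1 dB SPL

Incoherent sources sum as intensities:
L_total = 10·log₁₀(10^(94.5/10) + 10^(99.1/10) + 10^(92.6/10)) = 10·log₁₀(12766000000) = 101.1 dB SPL.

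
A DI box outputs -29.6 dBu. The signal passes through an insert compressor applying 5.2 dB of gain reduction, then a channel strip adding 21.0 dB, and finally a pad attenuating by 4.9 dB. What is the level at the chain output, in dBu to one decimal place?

-18.7 dBu

In dB, series stages simply add:
-29.6 − 5.2 + 21.0 − 4.9 = -18.7 dBu.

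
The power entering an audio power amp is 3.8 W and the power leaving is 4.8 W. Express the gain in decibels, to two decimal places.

1.01 dB

For a power ratio, dB = 10·log₁₀(P₂/P₁).
10·log₁₀(4.8/3.8) = 10·log₁₀(1.263) = 1.01 dB.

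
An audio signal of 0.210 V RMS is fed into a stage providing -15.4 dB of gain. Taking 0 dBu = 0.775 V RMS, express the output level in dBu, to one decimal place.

-26.7 dBu

Input level: 20·log₁₀(0.210/0.775) = -11.34 dBu.
Output: -11.34 − 15.4 = -26.7 dBu.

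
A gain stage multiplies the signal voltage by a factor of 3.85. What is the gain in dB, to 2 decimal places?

11.71 dB

Voltage is an amplitude quantity, so gain = 20·log₁₀(V_out/V_in).
20·log₁₀(3.85) = 11.71 dB.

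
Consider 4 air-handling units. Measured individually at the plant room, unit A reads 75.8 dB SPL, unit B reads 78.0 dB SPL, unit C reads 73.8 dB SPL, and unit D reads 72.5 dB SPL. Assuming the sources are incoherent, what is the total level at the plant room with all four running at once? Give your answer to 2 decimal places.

81.55 dB SPL

Add the sources as powers (linear), then convert back to dB:
L_total = 10·log₁₀(10^(75.8/10) + 10^(78.0/10) + 10^(73.8/10) + 10^(72.5/10)) = 10·log₁₀(142900000) = 81.55 dB SPL.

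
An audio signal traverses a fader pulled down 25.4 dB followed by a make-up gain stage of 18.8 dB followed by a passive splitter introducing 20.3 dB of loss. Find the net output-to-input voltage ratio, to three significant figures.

Net gain = (−25.4) + 18.8 + (−20.3) = -26.9 dB.
Voltage ratio = 10^(-26.9/20) = 0.0452.

0.0452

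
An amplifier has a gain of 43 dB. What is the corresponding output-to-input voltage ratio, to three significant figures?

141

Voltage ratio = 10^(dB/20).
10^(43/20) = 10^(2.150) = 141.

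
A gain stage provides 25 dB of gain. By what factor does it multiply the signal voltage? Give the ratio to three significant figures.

17.8

Voltage ratio = 10^(dB/20).
10^(25/20) = 10^(1.250) = 17.8.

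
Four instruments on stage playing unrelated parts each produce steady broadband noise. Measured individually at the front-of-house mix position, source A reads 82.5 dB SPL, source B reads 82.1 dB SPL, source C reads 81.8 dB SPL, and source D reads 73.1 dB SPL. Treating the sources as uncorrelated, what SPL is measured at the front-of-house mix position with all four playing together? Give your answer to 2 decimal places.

87.09 dB SPL

Incoherent sources sum as intensities:
L_total = 10·log₁₀(10^(82.5/10) + 10^(82.1/10) + 10^(81.8/10) + 10^(73.1/10)) = 10·log₁₀(511800000) = 87.09 dB SPL.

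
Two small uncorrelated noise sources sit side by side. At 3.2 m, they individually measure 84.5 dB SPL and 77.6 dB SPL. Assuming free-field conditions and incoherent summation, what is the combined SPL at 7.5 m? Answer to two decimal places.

77.91 dB SPL

Combined at 3.2 m: 10·log₁₀(10^(84.5/10)+10^(77.6/10)) = 85.307 dB SPL.
Then apply −20·log₁₀(7.5/3.2) = -7.398 dB → 77.91 dB SPL.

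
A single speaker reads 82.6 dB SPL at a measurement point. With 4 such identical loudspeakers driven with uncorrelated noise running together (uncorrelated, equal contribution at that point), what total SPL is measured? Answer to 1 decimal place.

4 equal incoherent sources raise the level by 10·log₁₀(4) = 6.02 dB.
L_total = 82.6 + 6.02 = 88.6 dB SPL.

88.6 dB SPL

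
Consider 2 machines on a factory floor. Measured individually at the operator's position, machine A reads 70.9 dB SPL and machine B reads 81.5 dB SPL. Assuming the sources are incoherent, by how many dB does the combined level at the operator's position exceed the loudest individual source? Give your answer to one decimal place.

Uncorrelated sources add in intensity (power), not in dB.
L_total = 10·log₁₀(10^(70.9/10) + 10^(81.5/10)) = 81.86 dB SPL.
Excess over the loudest (81.5 dB): 81.86 − 81.5 = 0.4 dB.

0.4 dB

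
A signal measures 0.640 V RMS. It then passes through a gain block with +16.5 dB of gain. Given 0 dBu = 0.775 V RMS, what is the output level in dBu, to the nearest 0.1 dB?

Input level: 20·log₁₀(0.640/0.775) = -1.66 dBu.
Output: -1.66 + 16.5 = +14.8 dBu.

+14.8 dBu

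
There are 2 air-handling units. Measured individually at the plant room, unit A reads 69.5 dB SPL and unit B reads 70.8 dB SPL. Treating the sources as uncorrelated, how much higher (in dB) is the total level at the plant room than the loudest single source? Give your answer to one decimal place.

2.4 dB

Add the sources as powers (linear), then convert back to dB:
L_total = 10·log₁₀(10^(69.5/10) + 10^(70.8/10)) = 73.21 dB SPL.
Excess over the loudest (70.8 dB): 73.21 − 70.8 = 2.4 dB.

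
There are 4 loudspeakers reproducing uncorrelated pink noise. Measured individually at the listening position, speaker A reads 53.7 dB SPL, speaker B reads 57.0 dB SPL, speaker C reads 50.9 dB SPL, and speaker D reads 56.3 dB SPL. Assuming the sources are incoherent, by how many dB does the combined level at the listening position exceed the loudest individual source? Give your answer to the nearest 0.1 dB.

4.1 dB

Incoherent sources sum as intensities:
L_total = 10·log₁₀(10^(53.7/10) + 10^(57.0/10) + 10^(50.9/10) + 10^(56.3/10)) = 61.09 dB SPL.
Excess over the loudest (57.0 dB): 61.09 − 57.0 = 4.1 dB.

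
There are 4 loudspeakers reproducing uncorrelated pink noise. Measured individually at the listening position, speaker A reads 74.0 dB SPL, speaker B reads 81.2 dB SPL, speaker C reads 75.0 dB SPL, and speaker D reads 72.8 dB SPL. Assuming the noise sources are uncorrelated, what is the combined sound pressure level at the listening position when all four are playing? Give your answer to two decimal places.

83.17 dB SPL

Uncorrelated sources add in intensity (power), not in dB.
L_total = 10·log₁₀(10^(74.0/10) + 10^(81.2/10) + 10^(75.0/10) + 10^(72.8/10)) = 10·log₁₀(207600000) = 83.17 dB SPL.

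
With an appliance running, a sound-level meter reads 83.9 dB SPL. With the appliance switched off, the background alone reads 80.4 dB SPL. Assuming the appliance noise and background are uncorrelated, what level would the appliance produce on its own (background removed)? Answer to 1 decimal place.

Subtract intensities: L_src = 10·log₁₀(10^(L_total/10) − 10^(L_bg/10)).
L_src = 10·log₁₀(10^(83.9/10) − 10^(80.4/10)) = 10·log₁₀(135800000) = 81.3 dB SPL.

81.3 dB SPL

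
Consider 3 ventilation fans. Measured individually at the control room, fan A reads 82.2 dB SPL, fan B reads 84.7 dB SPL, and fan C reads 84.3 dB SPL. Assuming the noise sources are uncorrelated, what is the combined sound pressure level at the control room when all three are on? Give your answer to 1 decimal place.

88.6 dB SPL

Uncorrelated sources add in intensity (power), not in dB.
L_total = 10·log₁₀(10^(82.2/10) + 10^(84.7/10) + 10^(84.3/10)) = 10·log₁₀(730200000) = 88.6 dB SPL.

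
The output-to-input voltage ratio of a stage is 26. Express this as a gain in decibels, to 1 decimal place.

Voltage ratio → dB uses the 20·log₁₀ form:
20·log₁₀(26) = 28.3 dB.

28.3 dB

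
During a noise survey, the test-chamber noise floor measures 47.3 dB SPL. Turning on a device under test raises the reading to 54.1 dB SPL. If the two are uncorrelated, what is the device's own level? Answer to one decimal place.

Subtract intensities: L_src = 10·log₁₀(10^(L_total/10) − 10^(L_bg/10)).
L_src = 10·log₁₀(10^(54.1/10) − 10^(47.3/10)) = 10·log₁₀(203300) = 53.1 dB SPL.

53.1 dB SPL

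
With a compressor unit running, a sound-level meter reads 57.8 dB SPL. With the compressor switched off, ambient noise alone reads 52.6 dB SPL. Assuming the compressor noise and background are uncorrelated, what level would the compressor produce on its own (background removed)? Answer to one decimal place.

56.2 dB SPL

Remove the background by subtracting linear intensities:
L_src = 10·log₁₀(10^(57.8/10) − 10^(52.6/10)) = 10·log₁₀(420600) = 56.2 dB SPL.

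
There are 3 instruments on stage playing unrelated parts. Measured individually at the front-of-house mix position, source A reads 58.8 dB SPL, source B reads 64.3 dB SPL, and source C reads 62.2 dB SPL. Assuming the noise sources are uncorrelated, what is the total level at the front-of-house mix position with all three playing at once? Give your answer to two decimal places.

67.08 dB SPL

Add the sources as powers (linear), then convert back to dB:
L_total = 10·log₁₀(10^(58.8/10) + 10^(64.3/10) + 10^(62.2/10)) = 10·log₁₀(5110000) = 67.08 dB SPL.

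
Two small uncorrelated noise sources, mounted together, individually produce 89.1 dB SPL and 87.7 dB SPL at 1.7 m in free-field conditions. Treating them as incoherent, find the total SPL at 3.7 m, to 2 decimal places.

84.71 dB SPL

Combined at 1.7 m: 10·log₁₀(10^(89.1/10)+10^(87.7/10)) = 91.466 dB SPL.
Then apply −20·log₁₀(3.7/1.7) = -6.755 dB → 84.71 dB SPL.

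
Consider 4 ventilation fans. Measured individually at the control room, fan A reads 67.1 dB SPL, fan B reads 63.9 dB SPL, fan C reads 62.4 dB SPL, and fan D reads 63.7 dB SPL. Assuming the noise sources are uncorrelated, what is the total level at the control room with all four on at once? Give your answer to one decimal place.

70.7 dB SPL

Incoherent sources sum as intensities:
L_total = 10·log₁₀(10^(67.1/10) + 10^(63.9/10) + 10^(62.4/10) + 10^(63.7/10)) = 10·log₁₀(11670000) = 70.7 dB SPL.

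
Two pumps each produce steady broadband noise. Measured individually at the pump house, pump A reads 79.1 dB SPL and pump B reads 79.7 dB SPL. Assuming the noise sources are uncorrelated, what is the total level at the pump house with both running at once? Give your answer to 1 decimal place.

82.4 dB SPL

Add the sources as powers (linear), then convert back to dB:
L_total = 10·log₁₀(10^(79.1/10) + 10^(79.7/10)) = 10·log₁₀(174600000) = 82.4 dB SPL.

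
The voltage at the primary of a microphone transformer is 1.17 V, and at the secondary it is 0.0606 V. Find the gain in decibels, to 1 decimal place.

Voltage is an amplitude quantity, so gain = 20·log₁₀(V_out/V_in).
20·log₁₀(0.0606/1.17) = 20·log₁₀(0.05179) = -25.7 dB.

-25.7 dB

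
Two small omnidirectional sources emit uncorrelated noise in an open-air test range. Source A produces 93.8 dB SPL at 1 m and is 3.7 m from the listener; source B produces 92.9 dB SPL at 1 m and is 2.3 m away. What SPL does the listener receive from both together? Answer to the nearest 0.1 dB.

At the listener: L_A = 93.8 − 20·log₁₀(3.7) = 82.44 dB; L_B = 92.9 − 20·log₁₀(2.3) = 85.67 dB.
Combined: 10·log₁₀(10^(82.44/10)+10^(85.67/10)) = 87.4 dB SPL.

87.4 dB SPL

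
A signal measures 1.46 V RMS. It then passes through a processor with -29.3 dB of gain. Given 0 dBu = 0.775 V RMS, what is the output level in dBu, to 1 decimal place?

-23.8 dBu

Input level: 20·log₁₀(1.46/0.775) = 5.50 dBu.
Output: 5.50 − 29.3 = -23.8 dBu.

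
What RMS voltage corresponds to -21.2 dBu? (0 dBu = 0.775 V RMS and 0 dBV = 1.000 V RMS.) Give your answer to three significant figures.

V = 0.775 V × 10^(-21.2/20).
= 0.775 × 0.08710 = 0.0675 V.

0.0675 V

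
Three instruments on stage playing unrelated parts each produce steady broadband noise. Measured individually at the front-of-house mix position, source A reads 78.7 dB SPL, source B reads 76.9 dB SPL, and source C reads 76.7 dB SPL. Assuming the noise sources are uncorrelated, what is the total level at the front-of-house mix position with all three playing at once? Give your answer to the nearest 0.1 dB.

Add the sources as powers (linear), then convert back to dB:
L_total = 10·log₁₀(10^(78.7/10) + 10^(76.9/10) + 10^(76.7/10)) = 10·log₁₀(169900000) = 82.3 dB SPL.

82.3 dB SPL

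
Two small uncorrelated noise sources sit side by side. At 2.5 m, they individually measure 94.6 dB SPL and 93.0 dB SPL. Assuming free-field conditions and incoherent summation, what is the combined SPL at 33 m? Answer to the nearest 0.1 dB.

74.5 dB SPL

Combined at 2.5 m: 10·log₁₀(10^(94.6/10)+10^(93.0/10)) = 96.88 dB SPL.
Then apply −20·log₁₀(33/2.5) = -22.41 dB → 74.5 dB SPL.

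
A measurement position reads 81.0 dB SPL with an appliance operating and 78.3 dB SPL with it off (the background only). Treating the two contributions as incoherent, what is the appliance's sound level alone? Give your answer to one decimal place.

77.7 dB SPL

Subtract intensities: L_src = 10·log₁₀(10^(L_total/10) − 10^(L_bg/10)).
L_src = 10·log₁₀(10^(81.0/10) − 10^(78.3/10)) = 10·log₁₀(58280000) = 77.7 dB SPL.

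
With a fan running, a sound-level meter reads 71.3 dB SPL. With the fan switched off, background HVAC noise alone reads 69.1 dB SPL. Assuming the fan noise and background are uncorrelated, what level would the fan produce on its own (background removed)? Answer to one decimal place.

Remove the background by subtracting linear intensities:
L_src = 10·log₁₀(10^(71.3/10) − 10^(69.1/10)) = 10·log₁₀(5361000) = 67.3 dB SPL.

67.3 dB SPL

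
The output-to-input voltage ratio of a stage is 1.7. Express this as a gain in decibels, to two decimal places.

For a voltage ratio, dB = 20·log₁₀(V₂/V₁).
20·log₁₀(1.7) = 4.61 dB.

4.61 dB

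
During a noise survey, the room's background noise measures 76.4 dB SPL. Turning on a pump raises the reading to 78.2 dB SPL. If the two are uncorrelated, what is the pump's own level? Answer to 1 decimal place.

Subtract intensities: L_src = 10·log₁₀(10^(L_total/10) − 10^(L_bg/10)).
L_src = 10·log₁₀(10^(78.2/10) − 10^(76.4/10)) = 10·log₁₀(22420000) = 73.5 dB SPL.

73.5 dB SPL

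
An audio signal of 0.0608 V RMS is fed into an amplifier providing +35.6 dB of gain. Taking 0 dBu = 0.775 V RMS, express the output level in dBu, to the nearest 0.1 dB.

Input level: 20·log₁₀(0.0608/0.775) = -22.11 dBu.
Output: -22.11 + 35.6 = +13.5 dBu.

+13.5 dBu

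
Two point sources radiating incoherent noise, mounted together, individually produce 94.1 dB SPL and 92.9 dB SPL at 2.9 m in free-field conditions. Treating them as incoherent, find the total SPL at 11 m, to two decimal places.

Combined at 2.9 m: 10·log₁₀(10^(94.1/10)+10^(92.9/10)) = 96.552 dB SPL.
Then apply −20·log₁₀(11/2.9) = -11.580 dB → 84.97 dB SPL.

84.97 dB SPL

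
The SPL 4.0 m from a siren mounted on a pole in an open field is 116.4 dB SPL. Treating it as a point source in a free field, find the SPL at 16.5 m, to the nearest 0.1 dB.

For a point source in a free field, ΔL = −20·log₁₀(d₂/d₁).
ΔL = −20·log₁₀(16.5/4.0) = -12.31 dB, so L₂ = 116.4 + (-12.31) = 104.1 dB SPL.

104.1 dB SPL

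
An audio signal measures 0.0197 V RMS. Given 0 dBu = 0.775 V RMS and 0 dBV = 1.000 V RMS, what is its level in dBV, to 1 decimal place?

dBV = 20·log₁₀(V / 1.000 V).
20·log₁₀(0.0197/1.000) = -34.1 dBV.

-34.1 dBV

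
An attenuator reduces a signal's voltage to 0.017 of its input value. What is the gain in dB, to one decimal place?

Voltage is an amplitude quantity, so gain = 20·log₁₀(V_out/V_in).
20·log₁₀(0.017) = -35.4 dB.

-35.4 dB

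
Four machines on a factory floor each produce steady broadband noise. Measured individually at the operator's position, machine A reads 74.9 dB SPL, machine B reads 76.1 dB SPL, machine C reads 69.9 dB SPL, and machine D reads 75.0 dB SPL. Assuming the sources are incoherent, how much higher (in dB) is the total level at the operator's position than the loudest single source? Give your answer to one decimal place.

4.4 dB

Uncorrelated sources add in intensity (power), not in dB.
L_total = 10·log₁₀(10^(74.9/10) + 10^(76.1/10) + 10^(69.9/10) + 10^(75.0/10)) = 80.53 dB SPL.
Excess over the loudest (76.1 dB): 80.53 − 76.1 = 4.4 dB.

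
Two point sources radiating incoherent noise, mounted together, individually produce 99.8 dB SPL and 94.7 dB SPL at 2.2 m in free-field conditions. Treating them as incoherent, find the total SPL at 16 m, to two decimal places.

83.74 dB SPL

Combined at 2.2 m: 10·log₁₀(10^(99.8/10)+10^(94.7/10)) = 100.969 dB SPL.
Then apply −20·log₁₀(16/2.2) = -17.234 dB → 83.74 dB SPL.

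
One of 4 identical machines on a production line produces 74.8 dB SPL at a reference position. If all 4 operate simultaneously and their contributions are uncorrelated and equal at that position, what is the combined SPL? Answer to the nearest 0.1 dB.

80.8 dB SPL

4 equal incoherent sources raise the level by 10·log₁₀(4) = 6.02 dB.
L_total = 74.8 + 6.02 = 80.8 dB SPL.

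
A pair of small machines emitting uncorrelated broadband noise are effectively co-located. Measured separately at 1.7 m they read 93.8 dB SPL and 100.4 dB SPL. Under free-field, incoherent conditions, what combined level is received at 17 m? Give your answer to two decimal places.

81.26 dB SPL

Combined at 1.7 m: 10·log₁₀(10^(93.8/10)+10^(100.4/10)) = 101.259 dB SPL.
Then apply −20·log₁₀(17/1.7) = -20.000 dB → 81.26 dB SPL.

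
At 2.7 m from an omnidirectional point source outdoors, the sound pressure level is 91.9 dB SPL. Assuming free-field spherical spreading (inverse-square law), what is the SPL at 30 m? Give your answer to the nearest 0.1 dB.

71.0 dB SPL

Inverse-square spreading gives ΔL = −20·log₁₀(d₂/d₁).
ΔL = −20·log₁₀(30/2.7) = -20.92 dB, so L₂ = 91.9 + (-20.92) = 71.0 dB SPL.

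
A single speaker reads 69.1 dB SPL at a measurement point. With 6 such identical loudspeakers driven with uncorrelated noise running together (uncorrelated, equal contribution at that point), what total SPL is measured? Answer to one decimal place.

76.9 dB SPL

6 equal incoherent sources raise the level by 10·log₁₀(6) = 7.78 dB.
L_total = 69.1 + 7.78 = 76.9 dB SPL.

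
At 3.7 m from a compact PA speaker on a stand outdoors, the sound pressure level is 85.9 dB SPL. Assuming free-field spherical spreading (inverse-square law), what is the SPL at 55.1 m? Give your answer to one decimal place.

Free-field point source: level drops by 20·log₁₀ of the distance ratio.
ΔL = −20·log₁₀(55.1/3.7) = -23.46 dB, so L₂ = 85.9 + (-23.46) = 62.4 dB SPL.

62.4 dB SPL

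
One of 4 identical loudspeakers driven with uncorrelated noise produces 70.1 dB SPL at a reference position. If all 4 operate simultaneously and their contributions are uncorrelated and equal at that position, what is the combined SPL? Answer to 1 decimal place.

76.1 dB SPL

4 equal incoherent sources raise the level by 10·log₁₀(4) = 6.02 dB.
L_total = 70.1 + 6.02 = 76.1 dB SPL.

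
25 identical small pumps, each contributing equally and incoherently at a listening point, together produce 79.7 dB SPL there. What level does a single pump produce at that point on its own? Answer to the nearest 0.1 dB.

65.7 dB SPL

25 equal incoherent sources add 10·log₁₀(25) = 13.98 dB over one source.
L_one = 79.7 − 13.98 = 65.7 dB SPL.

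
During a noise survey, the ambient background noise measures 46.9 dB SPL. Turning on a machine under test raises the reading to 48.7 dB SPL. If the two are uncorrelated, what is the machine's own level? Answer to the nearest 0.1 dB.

Background correction is a power subtraction:
L_src = 10·log₁₀(10^(48.7/10) − 10^(46.9/10)) = 10·log₁₀(25150) = 44.0 dB SPL.

44.0 dB SPL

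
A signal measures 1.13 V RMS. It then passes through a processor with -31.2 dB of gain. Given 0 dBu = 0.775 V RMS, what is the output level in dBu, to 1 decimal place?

Input level: 20·log₁₀(1.13/0.775) = 3.28 dBu.
Output: 3.28 − 31.2 = -27.9 dBu.

-27.9 dBu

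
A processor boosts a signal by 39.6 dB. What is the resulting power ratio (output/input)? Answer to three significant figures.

9120

Power ratio = 10^(dB/10).
10^(39.6/10) = 10^(3.960) = 9120.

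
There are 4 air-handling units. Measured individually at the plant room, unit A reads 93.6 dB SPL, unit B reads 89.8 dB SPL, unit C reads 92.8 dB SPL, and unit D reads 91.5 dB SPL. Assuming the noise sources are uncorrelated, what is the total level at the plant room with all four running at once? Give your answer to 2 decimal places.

Incoherent sources sum as intensities:
L_total = 10·log₁₀(10^(93.6/10) + 10^(89.8/10) + 10^(92.8/10) + 10^(91.5/10)) = 10·log₁₀(6564000000) = 98.17 dB SPL.

98.17 dB SPL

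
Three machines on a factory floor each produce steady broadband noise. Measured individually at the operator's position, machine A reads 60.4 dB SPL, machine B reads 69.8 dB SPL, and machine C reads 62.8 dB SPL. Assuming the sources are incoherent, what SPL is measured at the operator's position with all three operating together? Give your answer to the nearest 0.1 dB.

Add the sources as powers (linear), then convert back to dB:
L_total = 10·log₁₀(10^(60.4/10) + 10^(69.8/10) + 10^(62.8/10)) = 10·log₁₀(12550000) = 71.0 dB SPL.

71.0 dB SPL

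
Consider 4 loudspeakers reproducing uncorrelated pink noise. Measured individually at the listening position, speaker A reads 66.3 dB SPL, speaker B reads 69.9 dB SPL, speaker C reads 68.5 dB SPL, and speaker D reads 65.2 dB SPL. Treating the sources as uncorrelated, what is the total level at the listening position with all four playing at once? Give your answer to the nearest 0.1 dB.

73.9 dB SPL

Add the sources as powers (linear), then convert back to dB:
L_total = 10·log₁₀(10^(66.3/10) + 10^(69.9/10) + 10^(68.5/10) + 10^(65.2/10)) = 10·log₁₀(24430000) = 73.9 dB SPL.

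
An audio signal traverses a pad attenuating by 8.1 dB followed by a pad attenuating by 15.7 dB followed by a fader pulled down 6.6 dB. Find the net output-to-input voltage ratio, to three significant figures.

0.0302

Net gain = (−8.1) + (−15.7) + (−6.6) = -30.4 dB.
Voltage ratio = 10^(-30.4/20) = 0.0302.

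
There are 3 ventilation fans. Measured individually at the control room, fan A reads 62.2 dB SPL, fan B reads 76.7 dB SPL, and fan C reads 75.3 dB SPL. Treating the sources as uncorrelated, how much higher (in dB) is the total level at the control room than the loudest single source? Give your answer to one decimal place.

2.5 dB

Incoherent sources sum as intensities:
L_total = 10·log₁₀(10^(62.2/10) + 10^(76.7/10) + 10^(75.3/10)) = 79.15 dB SPL.
Excess over the loudest (76.7 dB): 79.15 − 76.7 = 2.5 dB.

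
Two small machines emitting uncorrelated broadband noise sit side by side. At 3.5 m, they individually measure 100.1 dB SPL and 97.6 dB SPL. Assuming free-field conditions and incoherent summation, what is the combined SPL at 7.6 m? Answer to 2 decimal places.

95.30 dB SPL

Combined at 3.5 m: 10·log₁₀(10^(100.1/10)+10^(97.6/10)) = 102.038 dB SPL.
Then apply −20·log₁₀(7.6/3.5) = -6.735 dB → 95.30 dB SPL.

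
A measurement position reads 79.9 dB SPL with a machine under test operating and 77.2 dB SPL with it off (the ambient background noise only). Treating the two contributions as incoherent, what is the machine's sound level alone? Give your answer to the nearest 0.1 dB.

76.6 dB SPL

Remove the background by subtracting linear intensities:
L_src = 10·log₁₀(10^(79.9/10) − 10^(77.2/10)) = 10·log₁₀(45240000) = 76.6 dB SPL.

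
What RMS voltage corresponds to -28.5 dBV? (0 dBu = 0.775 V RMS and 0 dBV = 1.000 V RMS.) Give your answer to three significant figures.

0.0376 V

V = 1.000 V × 10^(-28.5/20).
= 1.000 × 0.03758 = 0.0376 V.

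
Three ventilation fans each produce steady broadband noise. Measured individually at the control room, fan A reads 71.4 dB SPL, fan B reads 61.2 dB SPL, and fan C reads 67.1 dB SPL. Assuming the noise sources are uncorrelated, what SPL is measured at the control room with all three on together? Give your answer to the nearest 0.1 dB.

Incoherent sources sum as intensities:
L_total = 10·log₁₀(10^(71.4/10) + 10^(61.2/10) + 10^(67.1/10)) = 10·log₁₀(20250000) = 73.1 dB SPL.

73.1 dB SPL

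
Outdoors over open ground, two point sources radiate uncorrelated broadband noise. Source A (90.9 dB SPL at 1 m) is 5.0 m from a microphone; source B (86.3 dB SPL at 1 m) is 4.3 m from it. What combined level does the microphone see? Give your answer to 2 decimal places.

78.59 dB SPL

At the listener: L_A = 90.9 − 20·log₁₀(5.0) = 76.921 dB; L_B = 86.3 − 20·log₁₀(4.3) = 73.631 dB.
Combined: 10·log₁₀(10^(76.921/10)+10^(73.631/10)) = 78.59 dB SPL.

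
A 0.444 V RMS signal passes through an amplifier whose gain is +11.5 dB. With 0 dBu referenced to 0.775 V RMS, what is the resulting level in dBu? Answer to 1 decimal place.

Input level: 20·log₁₀(0.444/0.775) = -4.84 dBu.
Output: -4.84 + 11.5 = +6.7 dBu.

+6.7 dBu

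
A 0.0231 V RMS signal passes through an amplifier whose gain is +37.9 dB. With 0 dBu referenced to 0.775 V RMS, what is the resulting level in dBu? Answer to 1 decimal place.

Input level: 20·log₁₀(0.0231/0.775) = -30.51 dBu.
Output: -30.51 + 37.9 = +7.4 dBu.

+7.4 dBu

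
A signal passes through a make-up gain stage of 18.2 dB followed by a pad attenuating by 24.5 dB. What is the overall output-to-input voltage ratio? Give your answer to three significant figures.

0.484

Net gain = 18.2 + (−24.5) = -6.3 dB.
Voltage ratio = 10^(-6.3/20) = 0.484.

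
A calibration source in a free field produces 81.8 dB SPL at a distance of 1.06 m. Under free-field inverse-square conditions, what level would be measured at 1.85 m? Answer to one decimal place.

For a point source in a free field, ΔL = −20·log₁₀(d₂/d₁).
ΔL = −20·log₁₀(1.85/1.06) = -4.84 dB, so L₂ = 81.8 + (-4.84) = 77.0 dB SPL.

77.0 dB SPL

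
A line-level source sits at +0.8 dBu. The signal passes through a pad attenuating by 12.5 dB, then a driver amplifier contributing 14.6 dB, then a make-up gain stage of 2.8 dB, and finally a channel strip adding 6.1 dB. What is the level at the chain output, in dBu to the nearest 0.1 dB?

Cascaded gains and losses add directly in dB.
+0.8 − 12.5 + 14.6 + 2.8 + 6.1 = +11.8 dBu.

+11.8 dBu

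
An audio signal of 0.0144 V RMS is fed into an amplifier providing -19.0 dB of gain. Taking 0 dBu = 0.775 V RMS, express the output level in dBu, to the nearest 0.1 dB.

Input level: 20·log₁₀(0.0144/0.775) = -34.62 dBu.
Output: -34.62 − 19.0 = -53.6 dBu.

-53.6 dBu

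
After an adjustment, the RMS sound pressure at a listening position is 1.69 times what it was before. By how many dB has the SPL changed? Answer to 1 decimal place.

4.6 dB

SPL change from a pressure ratio uses the 20·log₁₀ form:
20·log₁₀(1.69) = 4.6 dB.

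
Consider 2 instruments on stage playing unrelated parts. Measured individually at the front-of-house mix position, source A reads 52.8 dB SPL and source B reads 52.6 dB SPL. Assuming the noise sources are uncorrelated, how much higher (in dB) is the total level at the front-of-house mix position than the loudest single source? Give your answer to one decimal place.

2.9 dB

Incoherent sources sum as intensities:
L_total = 10·log₁₀(10^(52.8/10) + 10^(52.6/10)) = 55.71 dB SPL.
Excess over the loudest (52.8 dB): 55.71 − 52.8 = 2.9 dB.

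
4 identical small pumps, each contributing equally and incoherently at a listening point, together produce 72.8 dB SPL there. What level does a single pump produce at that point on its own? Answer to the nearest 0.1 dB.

66.8 dB SPL

4 equal incoherent sources add 10·log₁₀(4) = 6.02 dB over one source.
L_one = 72.8 − 6.02 = 66.8 dB SPL.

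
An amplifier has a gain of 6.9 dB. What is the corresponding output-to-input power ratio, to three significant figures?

Power ratio = 10^(dB/10).
10^(6.9/10) = 10^(0.6900) = 4.90.

4.90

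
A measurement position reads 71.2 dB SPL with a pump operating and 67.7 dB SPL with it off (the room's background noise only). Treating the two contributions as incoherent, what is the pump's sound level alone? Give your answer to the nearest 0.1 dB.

Background correction is a power subtraction:
L_src = 10·log₁₀(10^(71.2/10) − 10^(67.7/10)) = 10·log₁₀(7294000) = 68.6 dB SPL.

68.6 dB SPL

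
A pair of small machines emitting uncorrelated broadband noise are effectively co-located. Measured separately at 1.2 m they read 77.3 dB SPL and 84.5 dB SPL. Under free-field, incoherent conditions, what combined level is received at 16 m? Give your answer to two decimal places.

Combined at 1.2 m: 10·log₁₀(10^(77.3/10)+10^(84.5/10)) = 85.257 dB SPL.
Then apply −20·log₁₀(16/1.2) = -22.499 dB → 62.76 dB SPL.

62.76 dB SPL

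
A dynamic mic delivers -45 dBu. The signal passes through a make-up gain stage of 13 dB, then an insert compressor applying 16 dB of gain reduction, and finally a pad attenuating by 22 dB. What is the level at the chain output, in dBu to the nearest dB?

-70 dBu

Gain stages sum in dB:
-45 + 13 − 16 − 22 = -70 dBu.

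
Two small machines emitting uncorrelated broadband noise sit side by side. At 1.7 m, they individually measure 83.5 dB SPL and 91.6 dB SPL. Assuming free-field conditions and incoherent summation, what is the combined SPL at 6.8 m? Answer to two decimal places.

80.18 dB SPL

Combined at 1.7 m: 10·log₁₀(10^(83.5/10)+10^(91.6/10)) = 92.225 dB SPL.
Then apply −20·log₁₀(6.8/1.7) = -12.041 dB → 80.18 dB SPL.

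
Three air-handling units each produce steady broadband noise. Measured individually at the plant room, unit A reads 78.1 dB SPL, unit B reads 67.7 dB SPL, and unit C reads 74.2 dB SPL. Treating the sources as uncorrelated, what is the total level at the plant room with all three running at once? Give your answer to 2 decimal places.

79.86 dB SPL

Incoherent sources sum as intensities:
L_total = 10·log₁₀(10^(78.1/10) + 10^(67.7/10) + 10^(74.2/10)) = 10·log₁₀(96760000) = 79.86 dB SPL.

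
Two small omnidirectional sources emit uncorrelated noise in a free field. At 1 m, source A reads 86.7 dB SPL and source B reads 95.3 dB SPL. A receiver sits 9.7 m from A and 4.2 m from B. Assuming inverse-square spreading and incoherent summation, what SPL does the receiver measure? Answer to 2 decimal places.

At the listener: L_A = 86.7 − 20·log₁₀(9.7) = 66.965 dB; L_B = 95.3 − 20·log₁₀(4.2) = 82.835 dB.
Combined: 10·log₁₀(10^(66.965/10)+10^(82.835/10)) = 82.95 dB SPL.

82.95 dB SPL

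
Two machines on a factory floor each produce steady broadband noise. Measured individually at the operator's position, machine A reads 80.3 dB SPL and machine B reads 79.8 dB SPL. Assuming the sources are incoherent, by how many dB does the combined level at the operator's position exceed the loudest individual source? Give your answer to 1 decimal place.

2.8 dB

Incoherent sources sum as intensities:
L_total = 10·log₁₀(10^(80.3/10) + 10^(79.8/10)) = 83.07 dB SPL.
Excess over the loudest (80.3 dB): 83.07 − 80.3 = 2.8 dB.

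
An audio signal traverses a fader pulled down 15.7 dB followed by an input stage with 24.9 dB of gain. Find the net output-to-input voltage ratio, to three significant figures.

Net gain = (−15.7) + 24.9 = 9.2 dB.
Voltage ratio = 10^(9.2/20) = 2.88.

2.88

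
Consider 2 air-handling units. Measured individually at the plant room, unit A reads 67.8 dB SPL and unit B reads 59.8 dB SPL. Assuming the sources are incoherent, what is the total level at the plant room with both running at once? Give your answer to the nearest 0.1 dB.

Add the sources as powers (linear), then convert back to dB:
L_total = 10·log₁₀(10^(67.8/10) + 10^(59.8/10)) = 10·log₁₀(6981000) = 68.4 dB SPL.

68.4 dB SPL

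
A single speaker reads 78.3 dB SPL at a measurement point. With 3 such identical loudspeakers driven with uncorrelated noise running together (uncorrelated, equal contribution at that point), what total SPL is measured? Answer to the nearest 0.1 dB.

3 equal incoherent sources raise the level by 10·log₁₀(3) = 4.77 dB.
L_total = 78.3 + 4.77 = 83.1 dB SPL.

83.1 dB SPL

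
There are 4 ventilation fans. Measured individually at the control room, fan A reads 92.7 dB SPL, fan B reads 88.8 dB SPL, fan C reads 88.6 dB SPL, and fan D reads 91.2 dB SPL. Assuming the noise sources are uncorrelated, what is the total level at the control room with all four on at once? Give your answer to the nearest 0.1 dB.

Add the sources as powers (linear), then convert back to dB:
L_total = 10·log₁₀(10^(92.7/10) + 10^(88.8/10) + 10^(88.6/10) + 10^(91.2/10)) = 10·log₁₀(4663000000) = 96.7 dB SPL.

96.7 dB SPL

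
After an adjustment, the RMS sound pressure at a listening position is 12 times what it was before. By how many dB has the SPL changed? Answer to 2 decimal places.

21.58 dB

Sound pressure is an amplitude quantity: ΔL = 20·log₁₀(p₂/p₁).
20·log₁₀(12) = 21.58 dB.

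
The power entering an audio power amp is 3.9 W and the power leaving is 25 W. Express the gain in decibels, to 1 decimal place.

Power ratio → dB uses the 10·log₁₀ form:
10·log₁₀(25/3.9) = 10·log₁₀(6.410) = 8.1 dB.

8.1 dB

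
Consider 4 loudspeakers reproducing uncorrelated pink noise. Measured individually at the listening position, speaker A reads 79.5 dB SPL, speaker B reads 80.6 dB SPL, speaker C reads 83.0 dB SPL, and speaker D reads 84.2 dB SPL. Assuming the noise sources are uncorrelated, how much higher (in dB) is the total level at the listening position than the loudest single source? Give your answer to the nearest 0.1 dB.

Uncorrelated sources add in intensity (power), not in dB.
L_total = 10·log₁₀(10^(79.5/10) + 10^(80.6/10) + 10^(83.0/10) + 10^(84.2/10)) = 88.24 dB SPL.
Excess over the loudest (84.2 dB): 88.24 − 84.2 = 4.0 dB.

4.0 dB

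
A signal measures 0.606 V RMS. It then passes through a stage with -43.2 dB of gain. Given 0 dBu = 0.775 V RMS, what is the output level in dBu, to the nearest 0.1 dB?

-45.3 dBu

Input level: 20·log₁₀(0.606/0.775) = -2.14 dBu.
Output: -2.14 − 43.2 = -45.3 dBu.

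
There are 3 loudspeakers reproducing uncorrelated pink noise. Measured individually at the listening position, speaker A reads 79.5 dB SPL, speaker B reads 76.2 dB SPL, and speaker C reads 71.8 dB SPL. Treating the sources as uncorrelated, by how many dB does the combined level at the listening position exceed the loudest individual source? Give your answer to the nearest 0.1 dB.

Uncorrelated sources add in intensity (power), not in dB.
L_total = 10·log₁₀(10^(79.5/10) + 10^(76.2/10) + 10^(71.8/10)) = 81.64 dB SPL.
Excess over the loudest (79.5 dB): 81.64 − 79.5 = 2.1 dB.

2.1 dB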